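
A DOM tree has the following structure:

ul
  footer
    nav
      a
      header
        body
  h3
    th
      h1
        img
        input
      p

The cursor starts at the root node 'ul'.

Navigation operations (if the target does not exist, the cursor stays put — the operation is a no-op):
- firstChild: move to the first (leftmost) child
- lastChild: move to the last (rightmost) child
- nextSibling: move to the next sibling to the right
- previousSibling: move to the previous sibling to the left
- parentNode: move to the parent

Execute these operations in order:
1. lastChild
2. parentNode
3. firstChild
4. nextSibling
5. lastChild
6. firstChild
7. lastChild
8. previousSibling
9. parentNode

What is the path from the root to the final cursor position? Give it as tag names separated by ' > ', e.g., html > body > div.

Answer: ul > h3 > th > h1

Derivation:
After 1 (lastChild): h3
After 2 (parentNode): ul
After 3 (firstChild): footer
After 4 (nextSibling): h3
After 5 (lastChild): th
After 6 (firstChild): h1
After 7 (lastChild): input
After 8 (previousSibling): img
After 9 (parentNode): h1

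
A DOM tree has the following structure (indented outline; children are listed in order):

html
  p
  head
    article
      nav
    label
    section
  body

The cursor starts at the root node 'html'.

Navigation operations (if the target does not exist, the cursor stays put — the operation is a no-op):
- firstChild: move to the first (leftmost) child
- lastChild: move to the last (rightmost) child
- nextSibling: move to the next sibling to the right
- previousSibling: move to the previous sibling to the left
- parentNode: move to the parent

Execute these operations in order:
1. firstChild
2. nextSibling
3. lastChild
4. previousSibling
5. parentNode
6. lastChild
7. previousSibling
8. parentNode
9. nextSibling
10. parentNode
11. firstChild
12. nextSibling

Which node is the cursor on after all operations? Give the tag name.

After 1 (firstChild): p
After 2 (nextSibling): head
After 3 (lastChild): section
After 4 (previousSibling): label
After 5 (parentNode): head
After 6 (lastChild): section
After 7 (previousSibling): label
After 8 (parentNode): head
After 9 (nextSibling): body
After 10 (parentNode): html
After 11 (firstChild): p
After 12 (nextSibling): head

Answer: head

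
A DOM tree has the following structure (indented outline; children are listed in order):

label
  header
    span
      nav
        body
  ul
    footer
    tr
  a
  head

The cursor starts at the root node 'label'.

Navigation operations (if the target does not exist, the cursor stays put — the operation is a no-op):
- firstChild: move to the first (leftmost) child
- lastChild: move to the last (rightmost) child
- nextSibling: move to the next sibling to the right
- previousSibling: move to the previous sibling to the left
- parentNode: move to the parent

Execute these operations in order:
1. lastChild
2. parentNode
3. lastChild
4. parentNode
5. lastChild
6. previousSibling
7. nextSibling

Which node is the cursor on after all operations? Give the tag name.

Answer: head

Derivation:
After 1 (lastChild): head
After 2 (parentNode): label
After 3 (lastChild): head
After 4 (parentNode): label
After 5 (lastChild): head
After 6 (previousSibling): a
After 7 (nextSibling): head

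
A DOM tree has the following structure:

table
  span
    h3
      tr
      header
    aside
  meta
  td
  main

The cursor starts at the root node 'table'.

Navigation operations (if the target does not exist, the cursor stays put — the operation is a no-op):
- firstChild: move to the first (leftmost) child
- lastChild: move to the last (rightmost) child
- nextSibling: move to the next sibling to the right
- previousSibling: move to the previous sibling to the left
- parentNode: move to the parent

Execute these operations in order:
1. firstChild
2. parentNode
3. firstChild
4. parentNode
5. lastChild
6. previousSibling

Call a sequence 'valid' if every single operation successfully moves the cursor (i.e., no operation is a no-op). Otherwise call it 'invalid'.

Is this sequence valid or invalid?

Answer: valid

Derivation:
After 1 (firstChild): span
After 2 (parentNode): table
After 3 (firstChild): span
After 4 (parentNode): table
After 5 (lastChild): main
After 6 (previousSibling): td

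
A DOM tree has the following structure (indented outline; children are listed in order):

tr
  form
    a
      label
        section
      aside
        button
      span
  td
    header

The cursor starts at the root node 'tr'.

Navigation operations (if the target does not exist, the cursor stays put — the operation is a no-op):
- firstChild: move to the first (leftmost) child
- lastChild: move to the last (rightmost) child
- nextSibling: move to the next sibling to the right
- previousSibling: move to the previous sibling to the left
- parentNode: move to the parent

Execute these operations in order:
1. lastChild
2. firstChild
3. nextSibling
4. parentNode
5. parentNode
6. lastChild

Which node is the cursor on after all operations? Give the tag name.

Answer: td

Derivation:
After 1 (lastChild): td
After 2 (firstChild): header
After 3 (nextSibling): header (no-op, stayed)
After 4 (parentNode): td
After 5 (parentNode): tr
After 6 (lastChild): td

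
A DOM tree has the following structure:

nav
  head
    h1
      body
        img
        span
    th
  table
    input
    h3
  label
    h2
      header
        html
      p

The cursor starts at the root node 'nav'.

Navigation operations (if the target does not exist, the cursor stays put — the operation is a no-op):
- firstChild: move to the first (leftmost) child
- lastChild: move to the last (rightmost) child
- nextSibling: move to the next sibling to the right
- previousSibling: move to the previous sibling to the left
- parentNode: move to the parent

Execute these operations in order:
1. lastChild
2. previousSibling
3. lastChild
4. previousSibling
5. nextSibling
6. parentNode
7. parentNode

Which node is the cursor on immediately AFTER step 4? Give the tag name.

After 1 (lastChild): label
After 2 (previousSibling): table
After 3 (lastChild): h3
After 4 (previousSibling): input

Answer: input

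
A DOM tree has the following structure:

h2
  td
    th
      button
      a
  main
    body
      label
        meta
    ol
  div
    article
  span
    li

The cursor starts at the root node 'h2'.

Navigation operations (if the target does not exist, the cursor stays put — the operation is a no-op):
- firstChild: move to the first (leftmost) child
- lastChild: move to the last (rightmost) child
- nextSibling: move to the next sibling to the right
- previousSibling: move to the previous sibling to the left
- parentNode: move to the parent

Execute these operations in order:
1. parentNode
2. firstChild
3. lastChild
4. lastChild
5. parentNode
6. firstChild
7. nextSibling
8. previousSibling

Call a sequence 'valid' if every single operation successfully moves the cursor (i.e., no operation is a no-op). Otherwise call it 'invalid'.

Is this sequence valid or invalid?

Answer: invalid

Derivation:
After 1 (parentNode): h2 (no-op, stayed)
After 2 (firstChild): td
After 3 (lastChild): th
After 4 (lastChild): a
After 5 (parentNode): th
After 6 (firstChild): button
After 7 (nextSibling): a
After 8 (previousSibling): button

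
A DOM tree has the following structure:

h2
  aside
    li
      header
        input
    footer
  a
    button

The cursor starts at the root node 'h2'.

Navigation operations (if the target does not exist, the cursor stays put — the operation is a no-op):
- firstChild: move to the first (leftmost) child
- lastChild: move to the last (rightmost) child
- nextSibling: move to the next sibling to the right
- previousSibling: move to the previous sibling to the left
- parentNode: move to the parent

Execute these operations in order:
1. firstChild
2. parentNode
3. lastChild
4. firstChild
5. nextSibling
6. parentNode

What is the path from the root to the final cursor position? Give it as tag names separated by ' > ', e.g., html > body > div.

Answer: h2 > a

Derivation:
After 1 (firstChild): aside
After 2 (parentNode): h2
After 3 (lastChild): a
After 4 (firstChild): button
After 5 (nextSibling): button (no-op, stayed)
After 6 (parentNode): a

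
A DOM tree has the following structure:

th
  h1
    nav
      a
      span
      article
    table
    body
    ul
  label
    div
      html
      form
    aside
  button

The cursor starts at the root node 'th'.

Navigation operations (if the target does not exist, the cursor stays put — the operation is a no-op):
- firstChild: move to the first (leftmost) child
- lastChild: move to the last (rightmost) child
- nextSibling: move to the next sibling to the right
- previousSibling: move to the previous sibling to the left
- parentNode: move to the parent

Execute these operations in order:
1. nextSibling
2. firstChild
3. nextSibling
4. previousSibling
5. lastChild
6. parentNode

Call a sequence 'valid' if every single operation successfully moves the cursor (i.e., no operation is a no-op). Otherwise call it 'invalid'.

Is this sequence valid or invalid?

Answer: invalid

Derivation:
After 1 (nextSibling): th (no-op, stayed)
After 2 (firstChild): h1
After 3 (nextSibling): label
After 4 (previousSibling): h1
After 5 (lastChild): ul
After 6 (parentNode): h1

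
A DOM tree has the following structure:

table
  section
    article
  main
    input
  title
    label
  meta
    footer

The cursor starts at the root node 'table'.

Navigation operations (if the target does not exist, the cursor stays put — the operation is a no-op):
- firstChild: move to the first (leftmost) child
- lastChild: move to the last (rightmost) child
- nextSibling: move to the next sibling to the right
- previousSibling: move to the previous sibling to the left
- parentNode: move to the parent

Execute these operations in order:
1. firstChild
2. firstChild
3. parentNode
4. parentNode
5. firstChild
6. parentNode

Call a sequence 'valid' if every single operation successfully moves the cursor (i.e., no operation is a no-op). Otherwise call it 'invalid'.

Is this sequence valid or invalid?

Answer: valid

Derivation:
After 1 (firstChild): section
After 2 (firstChild): article
After 3 (parentNode): section
After 4 (parentNode): table
After 5 (firstChild): section
After 6 (parentNode): table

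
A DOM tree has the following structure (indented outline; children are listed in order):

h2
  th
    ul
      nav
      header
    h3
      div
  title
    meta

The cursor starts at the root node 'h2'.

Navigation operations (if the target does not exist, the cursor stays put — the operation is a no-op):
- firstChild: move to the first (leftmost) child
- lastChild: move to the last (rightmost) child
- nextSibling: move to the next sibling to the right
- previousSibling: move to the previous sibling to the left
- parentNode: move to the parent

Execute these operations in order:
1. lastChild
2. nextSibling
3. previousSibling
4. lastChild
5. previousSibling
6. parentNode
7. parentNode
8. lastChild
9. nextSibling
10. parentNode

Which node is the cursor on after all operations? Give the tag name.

Answer: h2

Derivation:
After 1 (lastChild): title
After 2 (nextSibling): title (no-op, stayed)
After 3 (previousSibling): th
After 4 (lastChild): h3
After 5 (previousSibling): ul
After 6 (parentNode): th
After 7 (parentNode): h2
After 8 (lastChild): title
After 9 (nextSibling): title (no-op, stayed)
After 10 (parentNode): h2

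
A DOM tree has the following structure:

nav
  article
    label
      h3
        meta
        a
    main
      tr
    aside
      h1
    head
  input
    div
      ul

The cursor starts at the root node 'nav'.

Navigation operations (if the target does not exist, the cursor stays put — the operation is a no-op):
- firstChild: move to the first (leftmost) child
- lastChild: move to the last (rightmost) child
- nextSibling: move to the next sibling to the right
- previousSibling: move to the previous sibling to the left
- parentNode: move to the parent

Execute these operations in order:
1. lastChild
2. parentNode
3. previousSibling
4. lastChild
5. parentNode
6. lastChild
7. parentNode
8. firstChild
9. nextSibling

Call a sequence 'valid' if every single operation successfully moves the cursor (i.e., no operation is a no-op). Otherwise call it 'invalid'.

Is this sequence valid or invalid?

After 1 (lastChild): input
After 2 (parentNode): nav
After 3 (previousSibling): nav (no-op, stayed)
After 4 (lastChild): input
After 5 (parentNode): nav
After 6 (lastChild): input
After 7 (parentNode): nav
After 8 (firstChild): article
After 9 (nextSibling): input

Answer: invalid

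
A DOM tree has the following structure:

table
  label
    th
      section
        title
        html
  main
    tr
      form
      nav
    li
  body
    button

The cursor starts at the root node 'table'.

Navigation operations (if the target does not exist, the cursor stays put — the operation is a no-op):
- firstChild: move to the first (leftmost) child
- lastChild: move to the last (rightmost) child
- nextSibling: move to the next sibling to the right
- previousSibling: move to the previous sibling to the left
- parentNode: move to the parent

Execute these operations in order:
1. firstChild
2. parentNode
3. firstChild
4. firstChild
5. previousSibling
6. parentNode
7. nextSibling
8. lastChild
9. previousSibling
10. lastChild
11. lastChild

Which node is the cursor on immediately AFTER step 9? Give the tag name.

Answer: tr

Derivation:
After 1 (firstChild): label
After 2 (parentNode): table
After 3 (firstChild): label
After 4 (firstChild): th
After 5 (previousSibling): th (no-op, stayed)
After 6 (parentNode): label
After 7 (nextSibling): main
After 8 (lastChild): li
After 9 (previousSibling): tr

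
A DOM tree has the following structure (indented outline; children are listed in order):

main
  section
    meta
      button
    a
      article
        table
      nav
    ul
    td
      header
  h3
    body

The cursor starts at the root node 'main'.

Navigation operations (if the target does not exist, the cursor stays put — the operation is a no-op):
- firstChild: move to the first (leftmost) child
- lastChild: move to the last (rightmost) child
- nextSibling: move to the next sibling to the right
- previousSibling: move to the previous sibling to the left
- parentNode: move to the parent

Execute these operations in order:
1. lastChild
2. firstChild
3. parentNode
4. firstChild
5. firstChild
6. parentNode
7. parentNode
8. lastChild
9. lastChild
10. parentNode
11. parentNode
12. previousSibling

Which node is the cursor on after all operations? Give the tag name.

After 1 (lastChild): h3
After 2 (firstChild): body
After 3 (parentNode): h3
After 4 (firstChild): body
After 5 (firstChild): body (no-op, stayed)
After 6 (parentNode): h3
After 7 (parentNode): main
After 8 (lastChild): h3
After 9 (lastChild): body
After 10 (parentNode): h3
After 11 (parentNode): main
After 12 (previousSibling): main (no-op, stayed)

Answer: main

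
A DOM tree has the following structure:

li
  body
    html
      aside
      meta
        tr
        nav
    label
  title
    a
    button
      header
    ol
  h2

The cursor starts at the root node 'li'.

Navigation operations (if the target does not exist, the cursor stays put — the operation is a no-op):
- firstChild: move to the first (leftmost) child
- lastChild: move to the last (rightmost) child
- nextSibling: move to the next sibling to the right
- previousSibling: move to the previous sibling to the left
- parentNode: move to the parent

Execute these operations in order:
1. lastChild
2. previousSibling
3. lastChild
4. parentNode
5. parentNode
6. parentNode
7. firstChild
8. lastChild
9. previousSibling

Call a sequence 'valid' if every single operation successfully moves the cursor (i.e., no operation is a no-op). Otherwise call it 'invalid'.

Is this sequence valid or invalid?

After 1 (lastChild): h2
After 2 (previousSibling): title
After 3 (lastChild): ol
After 4 (parentNode): title
After 5 (parentNode): li
After 6 (parentNode): li (no-op, stayed)
After 7 (firstChild): body
After 8 (lastChild): label
After 9 (previousSibling): html

Answer: invalid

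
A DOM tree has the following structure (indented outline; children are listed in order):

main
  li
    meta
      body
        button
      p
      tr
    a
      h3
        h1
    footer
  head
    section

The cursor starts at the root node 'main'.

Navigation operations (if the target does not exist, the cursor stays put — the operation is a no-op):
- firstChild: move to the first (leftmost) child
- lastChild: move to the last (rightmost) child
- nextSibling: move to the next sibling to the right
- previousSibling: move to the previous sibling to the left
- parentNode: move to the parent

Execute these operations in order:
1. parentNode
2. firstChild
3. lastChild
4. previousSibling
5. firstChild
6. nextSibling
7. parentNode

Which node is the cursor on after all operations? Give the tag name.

After 1 (parentNode): main (no-op, stayed)
After 2 (firstChild): li
After 3 (lastChild): footer
After 4 (previousSibling): a
After 5 (firstChild): h3
After 6 (nextSibling): h3 (no-op, stayed)
After 7 (parentNode): a

Answer: a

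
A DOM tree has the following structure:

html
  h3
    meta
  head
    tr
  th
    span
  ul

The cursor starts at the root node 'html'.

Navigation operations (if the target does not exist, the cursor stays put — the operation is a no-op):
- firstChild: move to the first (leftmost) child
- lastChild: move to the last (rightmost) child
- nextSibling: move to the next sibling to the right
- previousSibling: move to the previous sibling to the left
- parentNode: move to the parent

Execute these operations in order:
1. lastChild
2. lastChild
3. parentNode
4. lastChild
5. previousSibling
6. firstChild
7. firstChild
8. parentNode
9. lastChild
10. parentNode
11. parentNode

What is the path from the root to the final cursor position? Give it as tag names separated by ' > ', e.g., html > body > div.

After 1 (lastChild): ul
After 2 (lastChild): ul (no-op, stayed)
After 3 (parentNode): html
After 4 (lastChild): ul
After 5 (previousSibling): th
After 6 (firstChild): span
After 7 (firstChild): span (no-op, stayed)
After 8 (parentNode): th
After 9 (lastChild): span
After 10 (parentNode): th
After 11 (parentNode): html

Answer: html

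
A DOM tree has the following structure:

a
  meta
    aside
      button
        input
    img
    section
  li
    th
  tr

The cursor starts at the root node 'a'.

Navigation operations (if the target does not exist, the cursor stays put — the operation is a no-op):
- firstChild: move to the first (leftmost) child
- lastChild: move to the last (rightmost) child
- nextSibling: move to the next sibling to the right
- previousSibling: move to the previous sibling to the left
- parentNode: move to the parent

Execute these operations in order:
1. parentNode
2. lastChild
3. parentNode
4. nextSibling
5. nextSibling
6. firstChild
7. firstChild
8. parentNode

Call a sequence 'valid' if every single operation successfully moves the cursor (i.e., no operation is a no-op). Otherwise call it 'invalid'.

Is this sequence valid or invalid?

Answer: invalid

Derivation:
After 1 (parentNode): a (no-op, stayed)
After 2 (lastChild): tr
After 3 (parentNode): a
After 4 (nextSibling): a (no-op, stayed)
After 5 (nextSibling): a (no-op, stayed)
After 6 (firstChild): meta
After 7 (firstChild): aside
After 8 (parentNode): meta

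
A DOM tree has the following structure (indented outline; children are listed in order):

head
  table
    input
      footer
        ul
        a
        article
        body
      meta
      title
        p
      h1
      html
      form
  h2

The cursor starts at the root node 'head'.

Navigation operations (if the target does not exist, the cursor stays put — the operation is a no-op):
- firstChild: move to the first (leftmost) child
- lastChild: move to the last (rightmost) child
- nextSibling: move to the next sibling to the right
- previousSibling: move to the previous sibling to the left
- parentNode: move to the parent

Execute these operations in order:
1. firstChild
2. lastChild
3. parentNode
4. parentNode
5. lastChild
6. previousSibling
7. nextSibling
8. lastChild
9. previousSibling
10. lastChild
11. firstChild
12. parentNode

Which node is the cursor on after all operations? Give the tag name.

Answer: input

Derivation:
After 1 (firstChild): table
After 2 (lastChild): input
After 3 (parentNode): table
After 4 (parentNode): head
After 5 (lastChild): h2
After 6 (previousSibling): table
After 7 (nextSibling): h2
After 8 (lastChild): h2 (no-op, stayed)
After 9 (previousSibling): table
After 10 (lastChild): input
After 11 (firstChild): footer
After 12 (parentNode): input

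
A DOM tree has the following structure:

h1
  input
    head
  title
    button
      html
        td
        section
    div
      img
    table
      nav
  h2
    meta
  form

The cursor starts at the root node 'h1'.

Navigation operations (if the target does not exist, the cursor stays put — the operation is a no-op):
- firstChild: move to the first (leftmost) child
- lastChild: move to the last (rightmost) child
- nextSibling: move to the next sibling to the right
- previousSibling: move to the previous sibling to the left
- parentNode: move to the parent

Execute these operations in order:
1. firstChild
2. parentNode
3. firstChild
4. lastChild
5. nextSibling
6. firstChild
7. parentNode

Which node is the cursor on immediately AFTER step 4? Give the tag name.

After 1 (firstChild): input
After 2 (parentNode): h1
After 3 (firstChild): input
After 4 (lastChild): head

Answer: head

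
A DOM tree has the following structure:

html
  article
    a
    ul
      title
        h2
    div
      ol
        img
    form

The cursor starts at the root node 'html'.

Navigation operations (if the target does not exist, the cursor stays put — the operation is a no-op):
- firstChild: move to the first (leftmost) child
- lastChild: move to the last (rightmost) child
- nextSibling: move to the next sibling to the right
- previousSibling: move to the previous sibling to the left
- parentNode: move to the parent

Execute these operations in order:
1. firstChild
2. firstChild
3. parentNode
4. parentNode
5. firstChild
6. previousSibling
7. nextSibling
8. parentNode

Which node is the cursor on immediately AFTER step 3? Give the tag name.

Answer: article

Derivation:
After 1 (firstChild): article
After 2 (firstChild): a
After 3 (parentNode): article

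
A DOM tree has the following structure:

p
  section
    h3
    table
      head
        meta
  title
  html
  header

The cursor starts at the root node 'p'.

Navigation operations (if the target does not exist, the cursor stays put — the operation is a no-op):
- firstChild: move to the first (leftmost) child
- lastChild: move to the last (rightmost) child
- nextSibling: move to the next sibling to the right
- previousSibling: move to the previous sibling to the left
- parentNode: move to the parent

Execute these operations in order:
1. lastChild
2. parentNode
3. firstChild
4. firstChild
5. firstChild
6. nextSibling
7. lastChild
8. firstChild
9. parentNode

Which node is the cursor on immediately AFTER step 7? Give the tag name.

After 1 (lastChild): header
After 2 (parentNode): p
After 3 (firstChild): section
After 4 (firstChild): h3
After 5 (firstChild): h3 (no-op, stayed)
After 6 (nextSibling): table
After 7 (lastChild): head

Answer: head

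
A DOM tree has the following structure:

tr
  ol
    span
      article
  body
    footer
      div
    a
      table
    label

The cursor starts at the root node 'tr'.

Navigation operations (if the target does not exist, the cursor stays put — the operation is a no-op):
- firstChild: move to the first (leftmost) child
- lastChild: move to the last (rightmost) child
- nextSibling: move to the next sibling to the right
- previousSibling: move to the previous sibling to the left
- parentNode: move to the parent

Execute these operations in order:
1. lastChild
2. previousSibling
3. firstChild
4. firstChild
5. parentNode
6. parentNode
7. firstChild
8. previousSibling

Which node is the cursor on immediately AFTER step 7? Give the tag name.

Answer: span

Derivation:
After 1 (lastChild): body
After 2 (previousSibling): ol
After 3 (firstChild): span
After 4 (firstChild): article
After 5 (parentNode): span
After 6 (parentNode): ol
After 7 (firstChild): span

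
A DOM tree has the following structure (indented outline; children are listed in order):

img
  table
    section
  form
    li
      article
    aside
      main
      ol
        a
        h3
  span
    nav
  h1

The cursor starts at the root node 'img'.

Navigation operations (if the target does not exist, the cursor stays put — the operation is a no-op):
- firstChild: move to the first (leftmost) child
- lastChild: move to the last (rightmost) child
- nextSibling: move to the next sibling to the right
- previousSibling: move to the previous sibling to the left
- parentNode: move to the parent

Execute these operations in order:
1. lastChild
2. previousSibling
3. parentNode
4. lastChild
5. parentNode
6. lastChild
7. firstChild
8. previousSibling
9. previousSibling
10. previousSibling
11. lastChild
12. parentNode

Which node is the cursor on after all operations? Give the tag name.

After 1 (lastChild): h1
After 2 (previousSibling): span
After 3 (parentNode): img
After 4 (lastChild): h1
After 5 (parentNode): img
After 6 (lastChild): h1
After 7 (firstChild): h1 (no-op, stayed)
After 8 (previousSibling): span
After 9 (previousSibling): form
After 10 (previousSibling): table
After 11 (lastChild): section
After 12 (parentNode): table

Answer: table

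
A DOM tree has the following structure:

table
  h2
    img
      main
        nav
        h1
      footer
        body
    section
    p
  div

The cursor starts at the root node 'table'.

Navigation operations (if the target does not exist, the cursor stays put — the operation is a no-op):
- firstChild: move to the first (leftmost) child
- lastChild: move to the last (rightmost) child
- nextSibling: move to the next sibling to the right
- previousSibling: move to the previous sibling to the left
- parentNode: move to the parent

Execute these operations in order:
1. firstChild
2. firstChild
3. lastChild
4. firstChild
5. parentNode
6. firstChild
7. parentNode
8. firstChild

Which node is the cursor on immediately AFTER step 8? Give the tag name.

After 1 (firstChild): h2
After 2 (firstChild): img
After 3 (lastChild): footer
After 4 (firstChild): body
After 5 (parentNode): footer
After 6 (firstChild): body
After 7 (parentNode): footer
After 8 (firstChild): body

Answer: body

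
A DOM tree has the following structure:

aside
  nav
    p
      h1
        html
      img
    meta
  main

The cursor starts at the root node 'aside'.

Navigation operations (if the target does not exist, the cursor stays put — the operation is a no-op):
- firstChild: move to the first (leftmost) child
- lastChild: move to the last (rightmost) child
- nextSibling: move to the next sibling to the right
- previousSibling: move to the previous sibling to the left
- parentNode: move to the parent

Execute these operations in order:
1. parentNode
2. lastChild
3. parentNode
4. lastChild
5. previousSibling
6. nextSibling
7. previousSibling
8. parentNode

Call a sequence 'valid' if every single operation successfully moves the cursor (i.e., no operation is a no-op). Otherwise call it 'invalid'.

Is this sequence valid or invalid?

Answer: invalid

Derivation:
After 1 (parentNode): aside (no-op, stayed)
After 2 (lastChild): main
After 3 (parentNode): aside
After 4 (lastChild): main
After 5 (previousSibling): nav
After 6 (nextSibling): main
After 7 (previousSibling): nav
After 8 (parentNode): aside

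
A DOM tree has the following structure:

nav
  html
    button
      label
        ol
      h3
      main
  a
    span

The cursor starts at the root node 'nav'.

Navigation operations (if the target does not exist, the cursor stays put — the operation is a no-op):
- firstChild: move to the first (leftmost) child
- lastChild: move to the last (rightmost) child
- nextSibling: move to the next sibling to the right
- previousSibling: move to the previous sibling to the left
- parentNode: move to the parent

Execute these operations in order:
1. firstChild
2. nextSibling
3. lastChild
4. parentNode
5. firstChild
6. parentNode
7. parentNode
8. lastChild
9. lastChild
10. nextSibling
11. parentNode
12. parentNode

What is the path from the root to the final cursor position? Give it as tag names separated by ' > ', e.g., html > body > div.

Answer: nav

Derivation:
After 1 (firstChild): html
After 2 (nextSibling): a
After 3 (lastChild): span
After 4 (parentNode): a
After 5 (firstChild): span
After 6 (parentNode): a
After 7 (parentNode): nav
After 8 (lastChild): a
After 9 (lastChild): span
After 10 (nextSibling): span (no-op, stayed)
After 11 (parentNode): a
After 12 (parentNode): nav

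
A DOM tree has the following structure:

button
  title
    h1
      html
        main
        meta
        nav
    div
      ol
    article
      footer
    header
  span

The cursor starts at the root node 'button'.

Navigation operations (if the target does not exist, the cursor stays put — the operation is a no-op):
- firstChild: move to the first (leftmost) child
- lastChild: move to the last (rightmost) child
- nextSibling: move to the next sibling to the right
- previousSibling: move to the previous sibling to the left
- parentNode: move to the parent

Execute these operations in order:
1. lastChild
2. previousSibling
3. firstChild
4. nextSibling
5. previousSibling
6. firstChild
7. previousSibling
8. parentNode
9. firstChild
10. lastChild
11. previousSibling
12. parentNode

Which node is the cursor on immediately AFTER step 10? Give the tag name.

After 1 (lastChild): span
After 2 (previousSibling): title
After 3 (firstChild): h1
After 4 (nextSibling): div
After 5 (previousSibling): h1
After 6 (firstChild): html
After 7 (previousSibling): html (no-op, stayed)
After 8 (parentNode): h1
After 9 (firstChild): html
After 10 (lastChild): nav

Answer: nav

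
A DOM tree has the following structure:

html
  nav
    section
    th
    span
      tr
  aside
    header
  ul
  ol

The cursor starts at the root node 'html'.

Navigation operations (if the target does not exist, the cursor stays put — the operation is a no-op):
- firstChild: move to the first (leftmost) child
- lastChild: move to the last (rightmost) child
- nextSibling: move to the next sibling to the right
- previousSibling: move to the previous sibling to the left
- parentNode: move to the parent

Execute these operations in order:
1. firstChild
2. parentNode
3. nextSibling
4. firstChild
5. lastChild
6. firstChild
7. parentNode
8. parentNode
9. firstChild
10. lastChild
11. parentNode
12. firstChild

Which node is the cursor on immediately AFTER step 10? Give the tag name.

Answer: section

Derivation:
After 1 (firstChild): nav
After 2 (parentNode): html
After 3 (nextSibling): html (no-op, stayed)
After 4 (firstChild): nav
After 5 (lastChild): span
After 6 (firstChild): tr
After 7 (parentNode): span
After 8 (parentNode): nav
After 9 (firstChild): section
After 10 (lastChild): section (no-op, stayed)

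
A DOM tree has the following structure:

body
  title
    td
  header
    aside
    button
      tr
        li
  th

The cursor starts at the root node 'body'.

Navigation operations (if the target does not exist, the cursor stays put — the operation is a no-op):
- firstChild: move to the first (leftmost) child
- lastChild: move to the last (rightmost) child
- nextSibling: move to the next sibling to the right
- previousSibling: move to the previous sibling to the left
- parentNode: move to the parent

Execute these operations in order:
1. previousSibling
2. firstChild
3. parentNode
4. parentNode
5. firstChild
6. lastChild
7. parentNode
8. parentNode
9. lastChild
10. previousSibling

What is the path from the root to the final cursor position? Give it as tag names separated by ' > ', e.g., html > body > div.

Answer: body > header

Derivation:
After 1 (previousSibling): body (no-op, stayed)
After 2 (firstChild): title
After 3 (parentNode): body
After 4 (parentNode): body (no-op, stayed)
After 5 (firstChild): title
After 6 (lastChild): td
After 7 (parentNode): title
After 8 (parentNode): body
After 9 (lastChild): th
After 10 (previousSibling): header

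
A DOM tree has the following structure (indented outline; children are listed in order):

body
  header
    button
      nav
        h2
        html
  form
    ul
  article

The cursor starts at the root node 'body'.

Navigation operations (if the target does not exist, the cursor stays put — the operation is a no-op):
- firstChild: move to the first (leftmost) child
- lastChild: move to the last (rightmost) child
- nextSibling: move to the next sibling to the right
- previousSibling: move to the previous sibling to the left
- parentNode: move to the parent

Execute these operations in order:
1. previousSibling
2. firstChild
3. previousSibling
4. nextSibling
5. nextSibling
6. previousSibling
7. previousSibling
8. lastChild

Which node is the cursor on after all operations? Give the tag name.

After 1 (previousSibling): body (no-op, stayed)
After 2 (firstChild): header
After 3 (previousSibling): header (no-op, stayed)
After 4 (nextSibling): form
After 5 (nextSibling): article
After 6 (previousSibling): form
After 7 (previousSibling): header
After 8 (lastChild): button

Answer: button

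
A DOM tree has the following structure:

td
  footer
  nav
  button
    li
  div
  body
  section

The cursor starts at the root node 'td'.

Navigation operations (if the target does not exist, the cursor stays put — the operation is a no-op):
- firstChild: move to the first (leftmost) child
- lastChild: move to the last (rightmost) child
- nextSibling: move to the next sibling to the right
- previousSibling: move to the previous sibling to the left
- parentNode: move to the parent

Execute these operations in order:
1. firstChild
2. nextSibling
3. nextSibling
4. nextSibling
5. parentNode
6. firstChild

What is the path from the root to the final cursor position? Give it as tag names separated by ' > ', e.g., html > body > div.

After 1 (firstChild): footer
After 2 (nextSibling): nav
After 3 (nextSibling): button
After 4 (nextSibling): div
After 5 (parentNode): td
After 6 (firstChild): footer

Answer: td > footer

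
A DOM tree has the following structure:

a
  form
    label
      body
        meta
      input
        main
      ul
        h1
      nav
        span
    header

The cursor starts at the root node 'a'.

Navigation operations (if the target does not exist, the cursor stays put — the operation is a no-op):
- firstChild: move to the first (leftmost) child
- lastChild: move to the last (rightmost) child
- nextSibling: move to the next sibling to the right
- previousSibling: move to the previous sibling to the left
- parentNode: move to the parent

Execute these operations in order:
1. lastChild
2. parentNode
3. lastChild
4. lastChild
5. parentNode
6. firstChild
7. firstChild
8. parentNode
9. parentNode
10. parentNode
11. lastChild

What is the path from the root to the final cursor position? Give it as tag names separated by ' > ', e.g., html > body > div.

Answer: a > form

Derivation:
After 1 (lastChild): form
After 2 (parentNode): a
After 3 (lastChild): form
After 4 (lastChild): header
After 5 (parentNode): form
After 6 (firstChild): label
After 7 (firstChild): body
After 8 (parentNode): label
After 9 (parentNode): form
After 10 (parentNode): a
After 11 (lastChild): form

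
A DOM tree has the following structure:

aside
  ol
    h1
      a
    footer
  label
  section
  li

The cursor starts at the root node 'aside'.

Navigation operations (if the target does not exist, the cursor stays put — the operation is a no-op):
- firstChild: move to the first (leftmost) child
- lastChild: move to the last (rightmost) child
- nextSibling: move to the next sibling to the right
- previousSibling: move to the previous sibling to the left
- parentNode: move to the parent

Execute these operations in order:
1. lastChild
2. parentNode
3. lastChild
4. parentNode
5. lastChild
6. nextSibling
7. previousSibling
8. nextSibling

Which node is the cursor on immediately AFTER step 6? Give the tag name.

Answer: li

Derivation:
After 1 (lastChild): li
After 2 (parentNode): aside
After 3 (lastChild): li
After 4 (parentNode): aside
After 5 (lastChild): li
After 6 (nextSibling): li (no-op, stayed)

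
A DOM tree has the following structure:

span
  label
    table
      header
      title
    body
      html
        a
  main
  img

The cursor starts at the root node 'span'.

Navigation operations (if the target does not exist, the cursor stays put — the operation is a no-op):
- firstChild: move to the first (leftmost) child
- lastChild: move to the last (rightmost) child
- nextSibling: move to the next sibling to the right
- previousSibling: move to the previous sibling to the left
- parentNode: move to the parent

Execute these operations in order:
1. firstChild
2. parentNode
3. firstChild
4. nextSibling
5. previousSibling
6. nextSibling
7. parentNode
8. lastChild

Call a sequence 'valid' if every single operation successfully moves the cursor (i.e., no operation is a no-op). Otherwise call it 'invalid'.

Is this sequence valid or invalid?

Answer: valid

Derivation:
After 1 (firstChild): label
After 2 (parentNode): span
After 3 (firstChild): label
After 4 (nextSibling): main
After 5 (previousSibling): label
After 6 (nextSibling): main
After 7 (parentNode): span
After 8 (lastChild): img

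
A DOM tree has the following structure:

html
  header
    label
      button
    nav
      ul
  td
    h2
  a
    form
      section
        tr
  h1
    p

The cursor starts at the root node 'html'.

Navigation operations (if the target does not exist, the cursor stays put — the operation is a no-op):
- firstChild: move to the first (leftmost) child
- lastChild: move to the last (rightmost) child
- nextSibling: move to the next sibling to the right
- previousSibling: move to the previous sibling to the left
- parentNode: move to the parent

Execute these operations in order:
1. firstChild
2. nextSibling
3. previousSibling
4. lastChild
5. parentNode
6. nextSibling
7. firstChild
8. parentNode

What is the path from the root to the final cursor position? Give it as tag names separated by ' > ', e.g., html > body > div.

Answer: html > td

Derivation:
After 1 (firstChild): header
After 2 (nextSibling): td
After 3 (previousSibling): header
After 4 (lastChild): nav
After 5 (parentNode): header
After 6 (nextSibling): td
After 7 (firstChild): h2
After 8 (parentNode): td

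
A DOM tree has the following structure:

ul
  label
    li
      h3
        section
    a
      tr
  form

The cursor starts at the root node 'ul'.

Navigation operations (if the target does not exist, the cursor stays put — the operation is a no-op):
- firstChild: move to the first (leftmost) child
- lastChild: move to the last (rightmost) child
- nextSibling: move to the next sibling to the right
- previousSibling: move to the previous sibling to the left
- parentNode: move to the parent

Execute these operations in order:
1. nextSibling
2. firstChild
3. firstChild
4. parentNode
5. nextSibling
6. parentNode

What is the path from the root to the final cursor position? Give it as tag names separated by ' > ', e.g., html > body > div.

Answer: ul

Derivation:
After 1 (nextSibling): ul (no-op, stayed)
After 2 (firstChild): label
After 3 (firstChild): li
After 4 (parentNode): label
After 5 (nextSibling): form
After 6 (parentNode): ul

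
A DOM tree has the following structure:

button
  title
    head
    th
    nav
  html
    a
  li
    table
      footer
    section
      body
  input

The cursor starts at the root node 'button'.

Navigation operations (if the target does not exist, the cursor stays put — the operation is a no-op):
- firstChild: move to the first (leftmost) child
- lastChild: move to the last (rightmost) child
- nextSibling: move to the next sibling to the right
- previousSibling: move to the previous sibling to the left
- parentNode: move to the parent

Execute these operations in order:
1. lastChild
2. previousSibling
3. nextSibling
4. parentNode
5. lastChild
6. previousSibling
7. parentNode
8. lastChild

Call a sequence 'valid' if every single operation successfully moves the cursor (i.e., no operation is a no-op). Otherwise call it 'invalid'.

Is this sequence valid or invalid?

After 1 (lastChild): input
After 2 (previousSibling): li
After 3 (nextSibling): input
After 4 (parentNode): button
After 5 (lastChild): input
After 6 (previousSibling): li
After 7 (parentNode): button
After 8 (lastChild): input

Answer: valid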